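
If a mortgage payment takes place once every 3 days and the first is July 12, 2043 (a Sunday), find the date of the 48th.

November 30, 2043

The 48th occurrence is 47 intervals after the first: 47 × 3 = 141 days after July 12, 2043.
July has 31 days — 19 days to the end of July leaves 122.
August has 31 days (91 left).
September has 30 days (61 left).
October has 31 days (30 left).
30 days into November → November 30, 2043.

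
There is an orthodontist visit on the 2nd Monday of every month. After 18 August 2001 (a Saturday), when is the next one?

August 2001 starts on a Wednesday; its first Monday is the 6th, so the 2nd Monday is the 13th — 13 August 2001.
That is not after 18 August 2001, so look at September 2001.
September 2001 starts on a Saturday; its first Monday is the 3rd, so the 2nd Monday is the 10th — 10 September 2001.

10 September 2001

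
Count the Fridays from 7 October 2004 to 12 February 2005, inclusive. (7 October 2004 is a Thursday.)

19

7 October 2004 is a Thursday; the first Friday on or after it is 8 October 2004 (1 day later).
From 8 October 2004 to 12 February 2005: 23 + 30 + 31 + 31 + 12 = 127 days (rest of October, November, December, January, February).
127 ÷ 7 = 18 full weeks with remainder 1, so 18 more Fridays after the first → 19.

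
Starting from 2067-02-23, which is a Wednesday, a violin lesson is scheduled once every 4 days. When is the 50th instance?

The 50th occurrence is 49 intervals after the first: 49 × 4 = 196 days after 2067-02-23.
February has 28 days — 5 days to the end of February leaves 191.
March has 31 days (160 left).
April has 30 days (130 left).
May has 31 days (99 left).
June has 30 days (69 left).
July has 31 days (38 left).
August has 31 days (7 left).
7 days into September → 2067-09-07.

2067-09-07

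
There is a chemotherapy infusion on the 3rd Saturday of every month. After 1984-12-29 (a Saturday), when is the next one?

December 1984 starts on a Saturday; its first Saturday is the 1st, so the 3rd Saturday is the 15th — 1984-12-15.
That is not after 1984-12-29, so look at January 1985.
January 1985 starts on a Tuesday; its first Saturday is the 5th, so the 3rd Saturday is the 19th — 1985-01-19.

1985-01-19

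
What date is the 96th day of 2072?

January has 31 days (96 − 31 = 65 remain).
February has 29 days (65 − 29 = 36 remain).
March has 31 days (36 − 31 = 5 remain).
5 into April → April 5.

5 April 2072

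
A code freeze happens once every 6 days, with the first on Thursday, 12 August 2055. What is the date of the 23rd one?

22 December 2055

The 23rd occurrence is 22 intervals after the first: 22 × 6 = 132 days after 12 August 2055.
August has 31 days — 19 days to the end of August leaves 113.
September has 30 days (83 left).
October has 31 days (52 left).
November has 30 days (22 left).
22 days into December → 22 December 2055.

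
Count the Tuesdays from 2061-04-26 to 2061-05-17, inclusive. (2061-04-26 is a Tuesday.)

4

2061-04-26 is a Tuesday; the first Tuesday on or after it is 2061-04-26.
From 2061-04-26 to 2061-05-17: 4 + 17 = 21 days (rest of April, May).
21 ÷ 7 = 3 full weeks with remainder 0, so 3 more Tuesdays after the first → 4.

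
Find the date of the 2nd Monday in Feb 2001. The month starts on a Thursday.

Feb 2001 begins on a Thursday, so the first Monday is Feb 5 (4 days later).
The 2nd Monday is 1 weeks later: 5 + 7 = 12.

Feb 12, 2001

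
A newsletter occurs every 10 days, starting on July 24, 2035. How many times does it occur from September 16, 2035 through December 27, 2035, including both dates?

Occurrences land 10·i days after July 24, 2035 for i = 0, 1, 2, …
September 16, 2035 is 54 days after the start; 54 ÷ 10 = 5 remainder 4; since the remainder is 4, round up to i = 6. First occurrence in the window: #7 on September 22, 2035 (6×10 = 60 days in).
December 27, 2035 is 156 days after the start; 156 ÷ 10 = 15 remainder 6. Last occurrence in the window: #16 on December 21, 2035.
Occurrences #7 through #16: 10 in total.

10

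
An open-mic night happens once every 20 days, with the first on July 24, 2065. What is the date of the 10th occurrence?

January 20, 2066

The 10th occurrence is 9 intervals after the first: 9 × 20 = 180 days after July 24, 2065.
July has 31 days — 7 days to the end of July leaves 173.
August has 31 days (142 left).
September has 30 days (112 left).
October has 31 days (81 left).
November has 30 days (51 left).
December has 31 days (20 left).
20 days into January → January 20, 2066.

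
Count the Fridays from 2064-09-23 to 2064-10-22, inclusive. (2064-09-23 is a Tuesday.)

2064-09-23 is a Tuesday; the first Friday on or after it is 2064-09-26 (3 days later).
From 2064-09-26 to 2064-10-22: 4 + 22 = 26 days (rest of September, October).
26 ÷ 7 = 3 full weeks with remainder 5, so 3 more Fridays after the first → 4.

4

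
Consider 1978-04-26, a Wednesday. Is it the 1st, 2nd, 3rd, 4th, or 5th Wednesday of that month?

4th

Day 26 falls in week ⌈26/7⌉ of the month.
Days 1–7 hold the 1st Wednesday, 8–14 the 2nd, 15–21 the 3rd, 22–28 the 4th, 29–31 the 5th.
26 is in the range for the 4th.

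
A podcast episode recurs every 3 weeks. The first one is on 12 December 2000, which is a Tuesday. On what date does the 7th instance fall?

17 April 2001

The 7th occurrence is 6 intervals after the first: 6 × 21 = 126 days after 12 December 2000.
December has 31 days — 19 days to the end of December leaves 107.
January has 31 days (76 left).
February has 28 days (48 left).
March has 31 days (17 left).
17 days into April → 17 April 2001.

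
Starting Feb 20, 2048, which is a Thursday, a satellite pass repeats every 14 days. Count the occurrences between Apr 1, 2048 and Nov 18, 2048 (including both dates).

17

Occurrences land 14·i days after Feb 20, 2048 for i = 0, 1, 2, …
Apr 1, 2048 is 41 days after the start; 41 ÷ 14 = 2 remainder 13; since the remainder is 13, round up to i = 3. First occurrence in the window: #4 on Apr 2, 2048 (3×14 = 42 days in).
Nov 18, 2048 is 272 days after the start; 272 ÷ 14 = 19 remainder 6. Last occurrence in the window: #20 on Nov 12, 2048.
Occurrences #4 through #20: 17 in total.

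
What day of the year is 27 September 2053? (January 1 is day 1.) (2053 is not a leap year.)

Days in months before September: 31 + 28 + 31 + 30 + 31 + 30 + 31 + 31 = 243.
Plus 27 days into September → day 270.

270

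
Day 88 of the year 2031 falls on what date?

29 March 2031

January has 31 days (88 − 31 = 57 remain).
February has 28 days (57 − 28 = 29 remain).
29 into March → March 29.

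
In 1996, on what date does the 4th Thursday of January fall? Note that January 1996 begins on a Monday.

January 1996 begins on a Monday, so the first Thursday is January 4 (3 days later).
The 4th Thursday is 3 weeks later: 4 + 21 = 25.

25 January 1996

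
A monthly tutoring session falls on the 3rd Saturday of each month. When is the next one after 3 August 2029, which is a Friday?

18 August 2029

August 2029 starts on a Wednesday; its first Saturday is the 4th, so the 3rd Saturday is the 18th — 18 August 2029.
18 August 2029 is after 3 August 2029, so that is the next one.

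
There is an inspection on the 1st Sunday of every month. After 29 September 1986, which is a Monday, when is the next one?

5 October 1986

September 1986 starts on a Monday, so its 1st Sunday is 7 September 1986 (6 days in).
That is not after 29 September 1986, so look at October 1986.
October 1986 starts on a Wednesday, so its 1st Sunday is 5 October 1986 (4 days in).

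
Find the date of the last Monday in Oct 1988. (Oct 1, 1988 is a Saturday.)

Oct 31, 1988

Oct 1988 begins on a Saturday, so the first Monday is Oct 3 (2 days later).
Oct 1988 has 31 days. Adding weeks: 3, 10, 17, 24, 31 — the last one ≤ 31 is the 31st.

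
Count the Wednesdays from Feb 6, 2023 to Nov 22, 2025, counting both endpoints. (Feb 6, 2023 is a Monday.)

Feb 6, 2023 is a Monday; the first Wednesday on or after it is Feb 8, 2023 (2 days later).
From Feb 8, 2023 to Nov 22, 2025: 326 + 366 + 326 = 1018 days (rest of 2023, 2024, to Nov 22, 2025 in 2025).
1018 ÷ 7 = 145 full weeks with remainder 3, so 145 more Wednesdays after the first → 146.

146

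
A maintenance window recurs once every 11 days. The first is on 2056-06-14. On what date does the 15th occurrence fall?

2056-11-15

The 15th occurrence is 14 intervals after the first: 14 × 11 = 154 days after 2056-06-14.
June has 30 days — 16 days to the end of June leaves 138.
July has 31 days (107 left).
August has 31 days (76 left).
September has 30 days (46 left).
October has 31 days (15 left).
15 days into November → 2056-11-15.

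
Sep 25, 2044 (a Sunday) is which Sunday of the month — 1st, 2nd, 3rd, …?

Day 25 falls in week ⌈25/7⌉ of the month.
Days 1–7 hold the 1st Sunday, 8–14 the 2nd, 15–21 the 3rd, 22–28 the 4th, 29–31 the 5th.
25 is in the range for the 4th.

4th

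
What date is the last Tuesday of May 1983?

The first Tuesday of May 1983 is May 3.
May 1983 has 31 days. Adding weeks: 3, 10, 17, 24, 31 — the last one ≤ 31 is the 31st.

May 31, 1983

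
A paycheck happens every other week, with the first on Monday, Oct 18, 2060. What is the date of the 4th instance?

The 4th occurrence is 3 intervals after the first: 3 × 14 = 42 days after Oct 18, 2060.
Oct has 31 days — 13 days to the end of Oct leaves 29.
29 days into Nov → Nov 29, 2060.

Nov 29, 2060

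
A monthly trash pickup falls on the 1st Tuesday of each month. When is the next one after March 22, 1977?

April 5, 1977

March 1977 starts on a Tuesday, so its 1st Tuesday is March 1, 1977.
That is not after March 22, 1977, so look at April 1977.
April 1977 starts on a Friday, so its 1st Tuesday is April 5, 1977 (4 days in).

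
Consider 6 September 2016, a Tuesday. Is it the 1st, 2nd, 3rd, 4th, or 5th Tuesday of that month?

Day 6 falls in week ⌈6/7⌉ of the month.
Days 1–7 hold the 1st Tuesday, 8–14 the 2nd, 15–21 the 3rd, 22–28 the 4th, 29–31 the 5th.
6 is in the range for the 1st.

1st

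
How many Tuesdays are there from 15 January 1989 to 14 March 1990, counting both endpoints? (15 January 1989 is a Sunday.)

61

15 January 1989 is a Sunday; the first Tuesday on or after it is 17 January 1989 (2 days later).
From 17 January 1989 to 14 March 1990: 348 + 73 = 421 days (rest of 1989, to 14 March 1990 in 1990).
421 ÷ 7 = 60 full weeks with remainder 1, so 60 more Tuesdays after the first → 61.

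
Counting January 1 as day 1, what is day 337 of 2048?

December 2, 2048

January has 31 days (337 − 31 = 306 remain).
February has 29 days (306 − 29 = 277 remain).
March has 31 days (277 − 31 = 246 remain).
April has 30 days (246 − 30 = 216 remain).
May has 31 days (216 − 31 = 185 remain).
June has 30 days (185 − 30 = 155 remain).
July has 31 days (155 − 31 = 124 remain).
August has 31 days (124 − 31 = 93 remain).
September has 30 days (93 − 30 = 63 remain).
October has 31 days (63 − 31 = 32 remain).
November has 30 days (32 − 30 = 2 remain).
2 into December → December 2.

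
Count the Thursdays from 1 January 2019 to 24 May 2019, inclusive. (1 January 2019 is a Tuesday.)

21

1 January 2019 is a Tuesday; the first Thursday on or after it is 3 January 2019 (2 days later).
From 3 January 2019 to 24 May 2019: 28 + 28 + 31 + 30 + 24 = 141 days (rest of January, February, March, April, May).
141 ÷ 7 = 20 full weeks with remainder 1, so 20 more Thursdays after the first → 21.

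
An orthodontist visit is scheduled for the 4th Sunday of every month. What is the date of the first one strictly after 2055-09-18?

September 2055 starts on a Wednesday; its first Sunday is the 5th, so the 4th Sunday is the 26th — 2055-09-26.
2055-09-26 is after 2055-09-18, so that is the next one.

2055-09-26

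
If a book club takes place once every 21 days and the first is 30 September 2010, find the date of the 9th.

17 March 2011

The 9th occurrence is 8 intervals after the first: 8 × 21 = 168 days after 30 September 2010.
September has 30 days — 0 days to the end of September leaves 168.
October has 31 days (137 left).
November has 30 days (107 left).
December has 31 days (76 left).
January has 31 days (45 left).
February has 28 days (17 left).
17 days into March → 17 March 2011.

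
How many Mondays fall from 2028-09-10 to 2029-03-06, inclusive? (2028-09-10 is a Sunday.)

26

2028-09-10 is a Sunday; the first Monday on or after it is 2028-09-11 (1 day later).
From 2028-09-11 to 2029-03-06: 19 + 31 + 30 + 31 + 31 + 28 + 6 = 176 days (rest of September, October, November, December, January, February, March).
176 ÷ 7 = 25 full weeks with remainder 1, so 25 more Mondays after the first → 26.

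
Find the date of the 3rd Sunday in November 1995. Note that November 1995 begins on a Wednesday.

November 1995 begins on a Wednesday, so the first Sunday is November 5 (4 days later).
The 3rd Sunday is 2 weeks later: 5 + 14 = 19.

November 19, 1995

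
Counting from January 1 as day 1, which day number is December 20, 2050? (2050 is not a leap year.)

354

Days in months before December: 31 + 28 + 31 + 30 + 31 + 30 + 31 + 31 + 30 + 31 + 30 = 334.
Plus 20 days into December → day 354.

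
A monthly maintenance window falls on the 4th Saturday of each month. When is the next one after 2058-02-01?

February 2058 starts on a Friday; its first Saturday is the 2nd, so the 4th Saturday is the 23rd — 2058-02-23.
2058-02-23 is after 2058-02-01, so that is the next one.

2058-02-23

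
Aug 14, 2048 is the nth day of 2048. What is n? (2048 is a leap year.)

227

Days in months before Aug: 31 + 29 + 31 + 30 + 31 + 30 + 31 = 213.
Plus 14 days into Aug → day 227.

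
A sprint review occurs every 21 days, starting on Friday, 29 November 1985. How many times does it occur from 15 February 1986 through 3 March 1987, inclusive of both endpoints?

18

Occurrences land 21·i days after 29 November 1985 for i = 0, 1, 2, …
15 February 1986 is 78 days after the start; 78 ÷ 21 = 3 remainder 15; since the remainder is 15, round up to i = 4. First occurrence in the window: #5 on 21 February 1986 (4×21 = 84 days in).
3 March 1987 is 459 days after the start; 459 ÷ 21 = 21 remainder 18. Last occurrence in the window: #22 on 13 February 1987.
Occurrences #5 through #22: 18 in total.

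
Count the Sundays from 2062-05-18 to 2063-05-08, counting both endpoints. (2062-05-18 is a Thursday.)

2062-05-18 is a Thursday; the first Sunday on or after it is 2062-05-21 (3 days later).
From 2062-05-21 to 2063-05-08: 224 + 128 = 352 days (rest of 2062, to 2063-05-08 in 2063).
352 ÷ 7 = 50 full weeks with remainder 2, so 50 more Sundays after the first → 51.

51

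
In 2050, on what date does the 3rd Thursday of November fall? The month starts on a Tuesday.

2050-11-17

November 2050 begins on a Tuesday, so the first Thursday is November 3 (2 days later).
The 3rd Thursday is 2 weeks later: 3 + 14 = 17.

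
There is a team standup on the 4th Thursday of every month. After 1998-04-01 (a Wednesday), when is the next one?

1998-04-23

April 1998 starts on a Wednesday; its first Thursday is the 2nd, so the 4th Thursday is the 23rd — 1998-04-23.
1998-04-23 is after 1998-04-01, so that is the next one.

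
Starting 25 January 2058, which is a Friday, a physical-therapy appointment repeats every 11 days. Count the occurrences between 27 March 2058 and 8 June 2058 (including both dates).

Occurrences land 11·i days after 25 January 2058 for i = 0, 1, 2, …
27 March 2058 is 61 days after the start; 61 ÷ 11 = 5 remainder 6; since the remainder is 6, round up to i = 6. First occurrence in the window: #7 on 1 April 2058 (6×11 = 66 days in).
8 June 2058 is 134 days after the start; 134 ÷ 11 = 12 remainder 2. Last occurrence in the window: #13 on 6 June 2058.
Occurrences #7 through #13: 7 in total.

7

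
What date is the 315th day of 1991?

Jan has 31 days (315 − 31 = 284 remain).
Feb has 28 days (284 − 28 = 256 remain).
Mar has 31 days (256 − 31 = 225 remain).
Apr has 30 days (225 − 30 = 195 remain).
May has 31 days (195 − 31 = 164 remain).
Jun has 30 days (164 − 30 = 134 remain).
Jul has 31 days (134 − 31 = 103 remain).
Aug has 31 days (103 − 31 = 72 remain).
Sep has 30 days (72 − 30 = 42 remain).
Oct has 31 days (42 − 31 = 11 remain).
11 into Nov → Nov 11.

Nov 11, 1991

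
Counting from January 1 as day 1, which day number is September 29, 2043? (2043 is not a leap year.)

Days in months before September: 31 + 28 + 31 + 30 + 31 + 30 + 31 + 31 = 243.
Plus 29 days into September → day 272.

272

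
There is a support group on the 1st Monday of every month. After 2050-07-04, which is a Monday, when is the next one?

2050-08-01

July 2050 starts on a Friday, so its 1st Monday is 2050-07-04 (3 days in).
That is not after 2050-07-04, so look at August 2050.
August 2050 starts on a Monday, so its 1st Monday is 2050-08-01.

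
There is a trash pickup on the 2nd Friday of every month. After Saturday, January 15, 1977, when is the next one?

January 1977 starts on a Saturday; its first Friday is the 7th, so the 2nd Friday is the 14th — January 14, 1977.
That is not after January 15, 1977, so look at February 1977.
February 1977 starts on a Tuesday; its first Friday is the 4th, so the 2nd Friday is the 11th — February 11, 1977.

February 11, 1977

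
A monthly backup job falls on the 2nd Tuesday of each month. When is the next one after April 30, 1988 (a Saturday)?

April 1988 starts on a Friday; its first Tuesday is the 5th, so the 2nd Tuesday is the 12th — April 12, 1988.
That is not after April 30, 1988, so look at May 1988.
May 1988 starts on a Sunday; its first Tuesday is the 3rd, so the 2nd Tuesday is the 10th — May 10, 1988.

May 10, 1988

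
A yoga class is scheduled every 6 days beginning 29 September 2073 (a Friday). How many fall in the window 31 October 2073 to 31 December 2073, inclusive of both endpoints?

10

Occurrences land 6·i days after 29 September 2073 for i = 0, 1, 2, …
31 October 2073 is 32 days after the start; 32 ÷ 6 = 5 remainder 2; since the remainder is 2, round up to i = 6. First occurrence in the window: #7 on 4 November 2073 (6×6 = 36 days in).
31 December 2073 is 93 days after the start; 93 ÷ 6 = 15 remainder 3. Last occurrence in the window: #16 on 28 December 2073.
Occurrences #7 through #16: 10 in total.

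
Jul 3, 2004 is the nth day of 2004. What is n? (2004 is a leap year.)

Days in months before Jul: 31 + 29 + 31 + 30 + 31 + 30 = 182.
Plus 3 days into Jul → day 185.

185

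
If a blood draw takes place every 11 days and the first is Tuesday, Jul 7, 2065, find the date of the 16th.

The 16th occurrence is 15 intervals after the first: 15 × 11 = 165 days after Jul 7, 2065.
Jul has 31 days — 24 days to the end of Jul leaves 141.
Aug has 31 days (110 left).
Sep has 30 days (80 left).
Oct has 31 days (49 left).
Nov has 30 days (19 left).
19 days into Dec → Dec 19, 2065.

Dec 19, 2065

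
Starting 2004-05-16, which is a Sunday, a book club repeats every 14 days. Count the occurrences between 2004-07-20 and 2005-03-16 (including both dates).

Occurrences land 14·i days after 2004-05-16 for i = 0, 1, 2, …
2004-07-20 is 65 days after the start; 65 ÷ 14 = 4 remainder 9; since the remainder is 9, round up to i = 5. First occurrence in the window: #6 on 2004-07-25 (5×14 = 70 days in).
2005-03-16 is 304 days after the start; 304 ÷ 14 = 21 remainder 10. Last occurrence in the window: #22 on 2005-03-06.
Occurrences #6 through #22: 17 in total.

17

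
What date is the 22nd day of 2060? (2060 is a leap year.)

22 into January → January 22.

January 22, 2060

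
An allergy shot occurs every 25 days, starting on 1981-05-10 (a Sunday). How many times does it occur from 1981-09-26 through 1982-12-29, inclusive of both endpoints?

Occurrences land 25·i days after 1981-05-10 for i = 0, 1, 2, …
1981-09-26 is 139 days after the start; 139 ÷ 25 = 5 remainder 14; since the remainder is 14, round up to i = 6. First occurrence in the window: #7 on 1981-10-07 (6×25 = 150 days in).
1982-12-29 is 598 days after the start; 598 ÷ 25 = 23 remainder 23. Last occurrence in the window: #24 on 1982-12-06.
Occurrences #7 through #24: 18 in total.

18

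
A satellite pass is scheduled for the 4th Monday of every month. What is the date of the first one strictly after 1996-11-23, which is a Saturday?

1996-11-25

November 1996 starts on a Friday; its first Monday is the 4th, so the 4th Monday is the 25th — 1996-11-25.
1996-11-25 is after 1996-11-23, so that is the next one.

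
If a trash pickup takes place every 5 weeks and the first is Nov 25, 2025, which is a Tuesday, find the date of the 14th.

Feb 23, 2027

The 14th occurrence is 13 intervals after the first: 13 × 35 = 455 days after Nov 25, 2025.
Nov has 30 days — 5 days to the end of Nov leaves 450.
From end of Nov to end of 2025 is 31 days (419 left).
2026 has 365 days (54 left).
Jan has 31 days (23 left).
23 days into Feb → Feb 23, 2027.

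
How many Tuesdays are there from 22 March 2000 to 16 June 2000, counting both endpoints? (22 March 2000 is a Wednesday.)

22 March 2000 is a Wednesday; the first Tuesday on or after it is 28 March 2000 (6 days later).
From 28 March 2000 to 16 June 2000: 3 + 30 + 31 + 16 = 80 days (rest of March, April, May, June).
80 ÷ 7 = 11 full weeks with remainder 3, so 11 more Tuesdays after the first → 12.

12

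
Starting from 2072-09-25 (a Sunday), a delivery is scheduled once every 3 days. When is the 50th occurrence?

The 50th occurrence is 49 intervals after the first: 49 × 3 = 147 days after 2072-09-25.
September has 30 days — 5 days to the end of September leaves 142.
October has 31 days (111 left).
November has 30 days (81 left).
December has 31 days (50 left).
January has 31 days (19 left).
19 days into February → 2073-02-19.

2073-02-19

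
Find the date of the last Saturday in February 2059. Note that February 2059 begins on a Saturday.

22 February 2059

February 2059 begins on a Saturday, so the first Saturday is February 1.
February 2059 has 28 days. Adding weeks: 1, 8, 15, 22 — the last one ≤ 28 is the 22nd.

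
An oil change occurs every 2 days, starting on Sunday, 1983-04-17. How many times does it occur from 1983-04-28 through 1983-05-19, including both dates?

Occurrences land 2·i days after 1983-04-17 for i = 0, 1, 2, …
1983-04-28 is 11 days after the start; 11 ÷ 2 = 5 remainder 1; since the remainder is 1, round up to i = 6. First occurrence in the window: #7 on 1983-04-29 (6×2 = 12 days in).
1983-05-19 is 32 days after the start; 32 ÷ 2 = 16 remainder 0. Last occurrence in the window: #17 on 1983-05-19.
Occurrences #7 through #17: 11 in total.

11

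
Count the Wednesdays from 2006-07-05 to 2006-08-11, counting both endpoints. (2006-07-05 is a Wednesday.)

6

2006-07-05 is a Wednesday; the first Wednesday on or after it is 2006-07-05.
From 2006-07-05 to 2006-08-11: 26 + 11 = 37 days (rest of July, August).
37 ÷ 7 = 5 full weeks with remainder 2, so 5 more Wednesdays after the first → 6.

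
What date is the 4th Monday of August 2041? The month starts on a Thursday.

August 2041 begins on a Thursday, so the first Monday is August 5 (4 days later).
The 4th Monday is 3 weeks later: 5 + 21 = 26.

26 August 2041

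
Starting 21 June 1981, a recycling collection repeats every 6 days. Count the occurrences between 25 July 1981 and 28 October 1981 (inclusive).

16

Occurrences land 6·i days after 21 June 1981 for i = 0, 1, 2, …
25 July 1981 is 34 days after the start; 34 ÷ 6 = 5 remainder 4; since the remainder is 4, round up to i = 6. First occurrence in the window: #7 on 27 July 1981 (6×6 = 36 days in).
28 October 1981 is 129 days after the start; 129 ÷ 6 = 21 remainder 3. Last occurrence in the window: #22 on 25 October 1981.
Occurrences #7 through #22: 16 in total.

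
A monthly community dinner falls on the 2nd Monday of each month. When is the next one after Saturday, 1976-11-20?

1976-12-13

November 1976 starts on a Monday; its first Monday is the 1st, so the 2nd Monday is the 8th — 1976-11-08.
That is not after 1976-11-20, so look at December 1976.
December 1976 starts on a Wednesday; its first Monday is the 6th, so the 2nd Monday is the 13th — 1976-12-13.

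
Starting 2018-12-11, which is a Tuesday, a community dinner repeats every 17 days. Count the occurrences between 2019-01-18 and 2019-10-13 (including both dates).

16

Occurrences land 17·i days after 2018-12-11 for i = 0, 1, 2, …
2019-01-18 is 38 days after the start; 38 ÷ 17 = 2 remainder 4; since the remainder is 4, round up to i = 3. First occurrence in the window: #4 on 2019-01-31 (3×17 = 51 days in).
2019-10-13 is 306 days after the start; 306 ÷ 17 = 18 remainder 0. Last occurrence in the window: #19 on 2019-10-13.
Occurrences #4 through #19: 16 in total.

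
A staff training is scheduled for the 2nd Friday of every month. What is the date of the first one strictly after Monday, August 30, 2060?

September 10, 2060

August 2060 starts on a Sunday; its first Friday is the 6th, so the 2nd Friday is the 13th — August 13, 2060.
That is not after August 30, 2060, so look at September 2060.
September 2060 starts on a Wednesday; its first Friday is the 3rd, so the 2nd Friday is the 10th — September 10, 2060.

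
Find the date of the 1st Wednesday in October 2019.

2019-10-02

October 2019 begins on a Tuesday, so the first Wednesday is October 2 (1 day later).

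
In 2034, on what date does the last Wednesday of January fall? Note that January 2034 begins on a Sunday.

January 25, 2034

January 2034 begins on a Sunday, so the first Wednesday is January 4 (3 days later).
January 2034 has 31 days. Adding weeks: 4, 11, 18, 25 — the last one ≤ 31 is the 25th.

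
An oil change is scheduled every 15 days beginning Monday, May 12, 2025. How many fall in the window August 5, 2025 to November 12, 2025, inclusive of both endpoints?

7

Occurrences land 15·i days after May 12, 2025 for i = 0, 1, 2, …
August 5, 2025 is 85 days after the start; 85 ÷ 15 = 5 remainder 10; since the remainder is 10, round up to i = 6. First occurrence in the window: #7 on August 10, 2025 (6×15 = 90 days in).
November 12, 2025 is 184 days after the start; 184 ÷ 15 = 12 remainder 4. Last occurrence in the window: #13 on November 8, 2025.
Occurrences #7 through #13: 7 in total.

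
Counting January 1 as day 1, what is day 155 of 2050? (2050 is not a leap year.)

January has 31 days (155 − 31 = 124 remain).
February has 28 days (124 − 28 = 96 remain).
March has 31 days (96 − 31 = 65 remain).
April has 30 days (65 − 30 = 35 remain).
May has 31 days (35 − 31 = 4 remain).
4 into June → June 4.

2050-06-04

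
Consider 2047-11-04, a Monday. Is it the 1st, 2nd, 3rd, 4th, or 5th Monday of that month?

1st

Day 4 falls in week ⌈4/7⌉ of the month.
Days 1–7 hold the 1st Monday, 8–14 the 2nd, 15–21 the 3rd, 22–28 the 4th, 29–31 the 5th.
4 is in the range for the 1st.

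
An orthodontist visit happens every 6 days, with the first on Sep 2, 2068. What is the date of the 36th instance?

The 36th occurrence is 35 intervals after the first: 35 × 6 = 210 days after Sep 2, 2068.
Sep has 30 days — 28 days to the end of Sep leaves 182.
Oct has 31 days (151 left).
Nov has 30 days (121 left).
Dec has 31 days (90 left).
Jan has 31 days (59 left).
Feb has 28 days (31 left).
31 days into Mar → Mar 31, 2069.

Mar 31, 2069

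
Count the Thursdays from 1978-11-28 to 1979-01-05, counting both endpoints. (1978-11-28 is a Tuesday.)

1978-11-28 is a Tuesday; the first Thursday on or after it is 1978-11-30 (2 days later).
From 1978-11-30 to 1979-01-05: 0 + 31 + 5 = 36 days (rest of November, December, January).
36 ÷ 7 = 5 full weeks with remainder 1, so 5 more Thursdays after the first → 6.

6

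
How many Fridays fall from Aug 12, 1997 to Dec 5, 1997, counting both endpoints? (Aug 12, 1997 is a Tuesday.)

17

Aug 12, 1997 is a Tuesday; the first Friday on or after it is Aug 15, 1997 (3 days later).
From Aug 15, 1997 to Dec 5, 1997: 16 + 30 + 31 + 30 + 5 = 112 days (rest of Aug, Sep, Oct, Nov, Dec).
112 ÷ 7 = 16 full weeks with remainder 0, so 16 more Fridays after the first → 17.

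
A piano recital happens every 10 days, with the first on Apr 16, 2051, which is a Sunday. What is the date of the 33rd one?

Mar 1, 2052

The 33rd occurrence is 32 intervals after the first: 32 × 10 = 320 days after Apr 16, 2051.
Apr has 30 days — 14 days to the end of Apr leaves 306.
May has 31 days (275 left).
Jun has 30 days (245 left).
Jul has 31 days (214 left).
Aug has 31 days (183 left).
Sep has 30 days (153 left).
Oct has 31 days (122 left).
Nov has 30 days (92 left).
Dec has 31 days (61 left).
Jan has 31 days (30 left).
Feb has 29 days (1 left).
1 day into Mar → Mar 1, 2052.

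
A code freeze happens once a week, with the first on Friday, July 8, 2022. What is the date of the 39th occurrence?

The 39th occurrence is 38 intervals after the first: 38 × 7 = 266 days after July 8, 2022.
July has 31 days — 23 days to the end of July leaves 243.
August has 31 days (212 left).
September has 30 days (182 left).
October has 31 days (151 left).
November has 30 days (121 left).
December has 31 days (90 left).
January has 31 days (59 left).
February has 28 days (31 left).
31 days into March → March 31, 2023.

March 31, 2023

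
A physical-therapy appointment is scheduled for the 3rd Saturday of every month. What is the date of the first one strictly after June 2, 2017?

June 2017 starts on a Thursday; its first Saturday is the 3rd, so the 3rd Saturday is the 17th — June 17, 2017.
June 17, 2017 is after June 2, 2017, so that is the next one.

June 17, 2017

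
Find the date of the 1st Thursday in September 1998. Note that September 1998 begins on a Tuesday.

1998-09-03

September 1998 begins on a Tuesday, so the first Thursday is September 3 (2 days later).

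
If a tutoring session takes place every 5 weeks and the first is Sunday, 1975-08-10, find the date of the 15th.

1976-12-12

The 15th occurrence is 14 intervals after the first: 14 × 35 = 490 days after 1975-08-10.
August has 31 days — 21 days to the end of August leaves 469.
From end of August to end of 1975 is 122 days (347 left).
January has 31 days (316 left).
February has 29 days (287 left).
March has 31 days (256 left).
April has 30 days (226 left).
May has 31 days (195 left).
June has 30 days (165 left).
July has 31 days (134 left).
August has 31 days (103 left).
September has 30 days (73 left).
October has 31 days (42 left).
November has 30 days (12 left).
12 days into December → 1976-12-12.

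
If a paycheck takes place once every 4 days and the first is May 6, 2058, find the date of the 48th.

The 48th occurrence is 47 intervals after the first: 47 × 4 = 188 days after May 6, 2058.
May has 31 days — 25 days to the end of May leaves 163.
June has 30 days (133 left).
July has 31 days (102 left).
August has 31 days (71 left).
September has 30 days (41 left).
October has 31 days (10 left).
10 days into November → November 10, 2058.

November 10, 2058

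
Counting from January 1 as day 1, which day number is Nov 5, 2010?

Days in months before Nov: 31 + 28 + 31 + 30 + 31 + 30 + 31 + 31 + 30 + 31 = 304.
Plus 5 days into Nov → day 309.

309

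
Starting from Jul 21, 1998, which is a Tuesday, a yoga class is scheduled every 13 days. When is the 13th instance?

The 13th occurrence is 12 intervals after the first: 12 × 13 = 156 days after Jul 21, 1998.
Jul has 31 days — 10 days to the end of Jul leaves 146.
Aug has 31 days (115 left).
Sep has 30 days (85 left).
Oct has 31 days (54 left).
Nov has 30 days (24 left).
24 days into Dec → Dec 24, 1998.

Dec 24, 1998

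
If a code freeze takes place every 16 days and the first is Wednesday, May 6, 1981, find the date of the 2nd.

May 22, 1981

The 2nd occurrence is 1 interval after the first: 1 × 16 = 16 days after May 6, 1981.
16 days later is May 22, 1981.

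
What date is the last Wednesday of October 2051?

The first Wednesday of October 2051 is October 4.
October 2051 has 31 days. Adding weeks: 4, 11, 18, 25 — the last one ≤ 31 is the 25th.

October 25, 2051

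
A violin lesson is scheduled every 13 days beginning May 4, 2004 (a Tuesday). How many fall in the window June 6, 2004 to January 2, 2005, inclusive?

Occurrences land 13·i days after May 4, 2004 for i = 0, 1, 2, …
June 6, 2004 is 33 days after the start; 33 ÷ 13 = 2 remainder 7; since the remainder is 7, round up to i = 3. First occurrence in the window: #4 on June 12, 2004 (3×13 = 39 days in).
January 2, 2005 is 243 days after the start; 243 ÷ 13 = 18 remainder 9. Last occurrence in the window: #19 on December 24, 2004.
Occurrences #4 through #19: 16 in total.

16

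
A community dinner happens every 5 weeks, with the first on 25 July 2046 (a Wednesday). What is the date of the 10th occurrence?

The 10th occurrence is 9 intervals after the first: 9 × 35 = 315 days after 25 July 2046.
July has 31 days — 6 days to the end of July leaves 309.
August has 31 days (278 left).
September has 30 days (248 left).
October has 31 days (217 left).
November has 30 days (187 left).
December has 31 days (156 left).
January has 31 days (125 left).
February has 28 days (97 left).
March has 31 days (66 left).
April has 30 days (36 left).
May has 31 days (5 left).
5 days into June → 5 June 2047.

5 June 2047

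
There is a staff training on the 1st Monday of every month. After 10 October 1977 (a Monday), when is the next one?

October 1977 starts on a Saturday, so its 1st Monday is 3 October 1977 (2 days in).
That is not after 10 October 1977, so look at November 1977.
November 1977 starts on a Tuesday, so its 1st Monday is 7 November 1977 (6 days in).

7 November 1977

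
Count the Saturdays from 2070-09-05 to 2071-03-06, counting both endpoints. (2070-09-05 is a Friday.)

26

2070-09-05 is a Friday; the first Saturday on or after it is 2070-09-06 (1 day later).
From 2070-09-06 to 2071-03-06: 24 + 31 + 30 + 31 + 31 + 28 + 6 = 181 days (rest of September, October, November, December, January, February, March).
181 ÷ 7 = 25 full weeks with remainder 6, so 25 more Saturdays after the first → 26.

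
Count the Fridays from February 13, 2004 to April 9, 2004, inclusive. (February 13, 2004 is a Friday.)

9

February 13, 2004 is a Friday; the first Friday on or after it is February 13, 2004.
From February 13, 2004 to April 9, 2004: 16 + 31 + 9 = 56 days (rest of February, March, April).
56 ÷ 7 = 8 full weeks with remainder 0, so 8 more Fridays after the first → 9.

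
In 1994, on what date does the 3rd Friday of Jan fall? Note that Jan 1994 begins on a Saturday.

Jan 21, 1994

Jan 1994 begins on a Saturday, so the first Friday is Jan 7 (6 days later).
The 3rd Friday is 2 weeks later: 7 + 14 = 21.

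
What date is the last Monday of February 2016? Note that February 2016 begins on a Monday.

29 February 2016

February 2016 begins on a Monday, so the first Monday is February 1.
February 2016 has 29 days. Adding weeks: 1, 8, 15, 22, 29 — the last one ≤ 29 is the 29th.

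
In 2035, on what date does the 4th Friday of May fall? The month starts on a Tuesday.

May 2035 begins on a Tuesday, so the first Friday is May 4 (3 days later).
The 4th Friday is 3 weeks later: 4 + 21 = 25.

May 25, 2035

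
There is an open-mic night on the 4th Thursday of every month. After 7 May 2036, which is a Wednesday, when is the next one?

22 May 2036

May 2036 starts on a Thursday; its first Thursday is the 1st, so the 4th Thursday is the 22nd — 22 May 2036.
22 May 2036 is after 7 May 2036, so that is the next one.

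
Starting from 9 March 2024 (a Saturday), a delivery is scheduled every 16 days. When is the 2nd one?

25 March 2024

The 2nd occurrence is 1 interval after the first: 1 × 16 = 16 days after 9 March 2024.
16 days later is 25 March 2024.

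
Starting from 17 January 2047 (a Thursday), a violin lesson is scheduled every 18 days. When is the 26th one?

The 26th occurrence is 25 intervals after the first: 25 × 18 = 450 days after 17 January 2047.
January has 31 days — 14 days to the end of January leaves 436.
From end of January to end of 2047 is 334 days (102 left).
January has 31 days (71 left).
February has 29 days (42 left).
March has 31 days (11 left).
11 days into April → 11 April 2048.

11 April 2048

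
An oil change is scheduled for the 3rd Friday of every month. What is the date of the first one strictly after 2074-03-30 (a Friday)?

2074-04-20

March 2074 starts on a Thursday; its first Friday is the 2nd, so the 3rd Friday is the 16th — 2074-03-16.
That is not after 2074-03-30, so look at April 2074.
April 2074 starts on a Sunday; its first Friday is the 6th, so the 3rd Friday is the 20th — 2074-04-20.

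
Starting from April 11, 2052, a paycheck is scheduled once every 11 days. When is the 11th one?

The 11th occurrence is 10 intervals after the first: 10 × 11 = 110 days after April 11, 2052.
April has 30 days — 19 days to the end of April leaves 91.
May has 31 days (60 left).
June has 30 days (30 left).
30 days into July → July 30, 2052.

July 30, 2052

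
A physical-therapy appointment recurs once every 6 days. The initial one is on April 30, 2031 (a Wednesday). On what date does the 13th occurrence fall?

The 13th occurrence is 12 intervals after the first: 12 × 6 = 72 days after April 30, 2031.
April has 30 days — 0 days to the end of April leaves 72.
May has 31 days (41 left).
June has 30 days (11 left).
11 days into July → July 11, 2031.

July 11, 2031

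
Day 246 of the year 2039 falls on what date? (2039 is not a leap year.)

Jan has 31 days (246 − 31 = 215 remain).
Feb has 28 days (215 − 28 = 187 remain).
Mar has 31 days (187 − 31 = 156 remain).
Apr has 30 days (156 − 30 = 126 remain).
May has 31 days (126 − 31 = 95 remain).
Jun has 30 days (95 − 30 = 65 remain).
Jul has 31 days (65 − 31 = 34 remain).
Aug has 31 days (34 − 31 = 3 remain).
3 into Sep → Sep 3.

Sep 3, 2039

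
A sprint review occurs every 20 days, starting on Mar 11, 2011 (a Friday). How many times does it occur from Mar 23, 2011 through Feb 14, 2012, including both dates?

17

Occurrences land 20·i days after Mar 11, 2011 for i = 0, 1, 2, …
Mar 23, 2011 is 12 days after the start; 12 ÷ 20 = 0 remainder 12; since the remainder is 12, round up to i = 1. First occurrence in the window: #2 on Mar 31, 2011 (1×20 = 20 days in).
Feb 14, 2012 is 340 days after the start; 340 ÷ 20 = 17 remainder 0. Last occurrence in the window: #18 on Feb 14, 2012.
Occurrences #2 through #18: 17 in total.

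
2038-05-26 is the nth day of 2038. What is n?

146

Days in months before May: 31 + 28 + 31 + 30 = 120.
Plus 26 days into May → day 146.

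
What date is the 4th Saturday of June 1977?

June 25, 1977

June 1977 begins on a Wednesday, so the first Saturday is June 4 (3 days later).
The 4th Saturday is 3 weeks later: 4 + 21 = 25.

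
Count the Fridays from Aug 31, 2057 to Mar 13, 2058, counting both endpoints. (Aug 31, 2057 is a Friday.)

28

Aug 31, 2057 is a Friday; the first Friday on or after it is Aug 31, 2057.
From Aug 31, 2057 to Mar 13, 2058: 0 + 30 + 31 + 30 + 31 + 31 + 28 + 13 = 194 days (rest of Aug, Sep, Oct, Nov, Dec, Jan, Feb, Mar).
194 ÷ 7 = 27 full weeks with remainder 5, so 27 more Fridays after the first → 28.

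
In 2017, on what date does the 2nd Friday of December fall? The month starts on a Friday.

December 2017 begins on a Friday, so the first Friday is December 1.
The 2nd Friday is 1 weeks later: 1 + 7 = 8.

December 8, 2017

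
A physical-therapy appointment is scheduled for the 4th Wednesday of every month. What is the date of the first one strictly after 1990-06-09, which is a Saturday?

1990-06-27

June 1990 starts on a Friday; its first Wednesday is the 6th, so the 4th Wednesday is the 27th — 1990-06-27.
1990-06-27 is after 1990-06-09, so that is the next one.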